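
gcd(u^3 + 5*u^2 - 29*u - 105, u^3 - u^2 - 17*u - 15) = u^2 - 2*u - 15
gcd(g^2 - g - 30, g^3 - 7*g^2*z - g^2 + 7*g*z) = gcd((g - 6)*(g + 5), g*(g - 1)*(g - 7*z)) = 1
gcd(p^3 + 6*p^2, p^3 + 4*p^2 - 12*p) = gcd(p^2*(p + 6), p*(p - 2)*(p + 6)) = p^2 + 6*p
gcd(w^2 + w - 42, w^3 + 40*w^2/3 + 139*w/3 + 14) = w + 7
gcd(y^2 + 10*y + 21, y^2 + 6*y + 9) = y + 3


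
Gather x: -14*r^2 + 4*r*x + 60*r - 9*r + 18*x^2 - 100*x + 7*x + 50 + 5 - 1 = -14*r^2 + 51*r + 18*x^2 + x*(4*r - 93) + 54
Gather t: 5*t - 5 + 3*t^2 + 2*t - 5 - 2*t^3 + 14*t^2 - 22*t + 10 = -2*t^3 + 17*t^2 - 15*t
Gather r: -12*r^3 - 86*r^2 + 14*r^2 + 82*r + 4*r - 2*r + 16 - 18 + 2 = -12*r^3 - 72*r^2 + 84*r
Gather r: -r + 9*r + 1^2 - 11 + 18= 8*r + 8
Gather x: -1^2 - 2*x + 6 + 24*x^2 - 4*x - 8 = 24*x^2 - 6*x - 3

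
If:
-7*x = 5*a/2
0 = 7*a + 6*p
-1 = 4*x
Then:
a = 7/10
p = -49/60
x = -1/4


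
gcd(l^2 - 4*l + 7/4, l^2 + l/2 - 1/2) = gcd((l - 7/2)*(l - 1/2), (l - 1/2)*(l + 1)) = l - 1/2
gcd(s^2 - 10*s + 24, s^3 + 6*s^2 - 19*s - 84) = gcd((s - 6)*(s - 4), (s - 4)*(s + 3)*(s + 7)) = s - 4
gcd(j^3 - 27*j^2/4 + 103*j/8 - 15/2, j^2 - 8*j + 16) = j - 4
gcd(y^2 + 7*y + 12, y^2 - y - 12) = y + 3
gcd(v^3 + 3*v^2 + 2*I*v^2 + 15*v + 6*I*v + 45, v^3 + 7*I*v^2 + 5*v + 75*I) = v^2 + 2*I*v + 15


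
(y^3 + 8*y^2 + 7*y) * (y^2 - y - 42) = y^5 + 7*y^4 - 43*y^3 - 343*y^2 - 294*y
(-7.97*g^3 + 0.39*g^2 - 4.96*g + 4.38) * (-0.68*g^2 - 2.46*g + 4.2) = 5.4196*g^5 + 19.341*g^4 - 31.0606*g^3 + 10.8612*g^2 - 31.6068*g + 18.396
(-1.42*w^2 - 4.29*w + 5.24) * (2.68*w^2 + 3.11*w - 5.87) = -3.8056*w^4 - 15.9134*w^3 + 9.0367*w^2 + 41.4787*w - 30.7588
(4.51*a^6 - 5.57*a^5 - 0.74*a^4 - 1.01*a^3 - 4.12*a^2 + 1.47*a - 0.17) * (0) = 0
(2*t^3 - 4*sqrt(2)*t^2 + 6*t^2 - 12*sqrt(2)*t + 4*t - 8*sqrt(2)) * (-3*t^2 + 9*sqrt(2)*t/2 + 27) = -6*t^5 - 18*t^4 + 21*sqrt(2)*t^4 + 6*t^3 + 63*sqrt(2)*t^3 - 66*sqrt(2)*t^2 + 54*t^2 - 324*sqrt(2)*t + 36*t - 216*sqrt(2)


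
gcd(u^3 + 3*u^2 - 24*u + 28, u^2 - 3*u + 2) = u - 2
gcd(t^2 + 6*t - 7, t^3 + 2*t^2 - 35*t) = t + 7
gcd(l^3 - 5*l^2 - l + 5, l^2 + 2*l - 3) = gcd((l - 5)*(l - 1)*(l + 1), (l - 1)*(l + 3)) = l - 1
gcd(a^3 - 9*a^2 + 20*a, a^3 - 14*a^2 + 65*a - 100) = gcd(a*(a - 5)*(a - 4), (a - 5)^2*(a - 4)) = a^2 - 9*a + 20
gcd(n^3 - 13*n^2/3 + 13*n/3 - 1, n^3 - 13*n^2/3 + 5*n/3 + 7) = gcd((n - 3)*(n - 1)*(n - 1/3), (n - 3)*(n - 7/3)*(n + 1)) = n - 3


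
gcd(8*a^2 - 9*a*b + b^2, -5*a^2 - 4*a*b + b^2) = 1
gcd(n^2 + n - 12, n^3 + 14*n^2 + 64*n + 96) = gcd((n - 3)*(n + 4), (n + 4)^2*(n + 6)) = n + 4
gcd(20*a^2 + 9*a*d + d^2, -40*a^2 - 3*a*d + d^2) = 5*a + d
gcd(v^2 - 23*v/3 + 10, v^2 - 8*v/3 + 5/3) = v - 5/3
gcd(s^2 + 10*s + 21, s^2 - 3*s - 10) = 1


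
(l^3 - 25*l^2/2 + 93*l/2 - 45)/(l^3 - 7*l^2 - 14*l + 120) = (l - 3/2)/(l + 4)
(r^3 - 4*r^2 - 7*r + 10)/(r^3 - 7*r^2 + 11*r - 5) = (r + 2)/(r - 1)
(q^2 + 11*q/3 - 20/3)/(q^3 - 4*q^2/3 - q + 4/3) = (q + 5)/(q^2 - 1)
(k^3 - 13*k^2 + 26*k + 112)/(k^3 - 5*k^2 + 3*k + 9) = (k^3 - 13*k^2 + 26*k + 112)/(k^3 - 5*k^2 + 3*k + 9)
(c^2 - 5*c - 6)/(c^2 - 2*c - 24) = (c + 1)/(c + 4)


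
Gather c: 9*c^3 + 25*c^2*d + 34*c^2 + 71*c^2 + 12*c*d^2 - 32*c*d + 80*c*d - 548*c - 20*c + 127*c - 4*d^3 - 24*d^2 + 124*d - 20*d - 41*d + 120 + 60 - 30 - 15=9*c^3 + c^2*(25*d + 105) + c*(12*d^2 + 48*d - 441) - 4*d^3 - 24*d^2 + 63*d + 135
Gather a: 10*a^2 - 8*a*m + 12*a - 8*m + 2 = 10*a^2 + a*(12 - 8*m) - 8*m + 2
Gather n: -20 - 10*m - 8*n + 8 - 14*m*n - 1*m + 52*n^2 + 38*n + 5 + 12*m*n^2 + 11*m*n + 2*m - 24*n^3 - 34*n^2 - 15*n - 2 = -9*m - 24*n^3 + n^2*(12*m + 18) + n*(15 - 3*m) - 9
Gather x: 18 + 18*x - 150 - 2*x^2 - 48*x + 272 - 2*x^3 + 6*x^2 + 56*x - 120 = -2*x^3 + 4*x^2 + 26*x + 20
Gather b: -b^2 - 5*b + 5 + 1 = -b^2 - 5*b + 6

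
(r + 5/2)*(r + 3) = r^2 + 11*r/2 + 15/2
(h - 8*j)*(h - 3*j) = h^2 - 11*h*j + 24*j^2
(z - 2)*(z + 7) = z^2 + 5*z - 14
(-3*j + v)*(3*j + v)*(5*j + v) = -45*j^3 - 9*j^2*v + 5*j*v^2 + v^3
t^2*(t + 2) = t^3 + 2*t^2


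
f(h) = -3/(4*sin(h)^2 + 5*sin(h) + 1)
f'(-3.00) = -82.17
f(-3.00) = -8.02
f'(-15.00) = 1.47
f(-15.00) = 5.36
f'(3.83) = 0.60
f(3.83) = 5.34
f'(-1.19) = -71.63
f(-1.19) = 15.43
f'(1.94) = -0.16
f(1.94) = -0.33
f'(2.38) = -0.57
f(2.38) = -0.47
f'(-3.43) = -2.78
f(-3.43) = -1.09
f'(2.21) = -0.35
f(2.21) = -0.40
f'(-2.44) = 1.19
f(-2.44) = 5.35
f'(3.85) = 1.49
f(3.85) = 5.36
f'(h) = -3*(-8*sin(h)*cos(h) - 5*cos(h))/(4*sin(h)^2 + 5*sin(h) + 1)^2 = 3*(8*sin(h) + 5)*cos(h)/(4*sin(h)^2 + 5*sin(h) + 1)^2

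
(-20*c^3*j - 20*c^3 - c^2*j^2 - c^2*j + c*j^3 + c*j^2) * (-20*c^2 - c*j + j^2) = 400*c^5*j + 400*c^5 + 40*c^4*j^2 + 40*c^4*j - 39*c^3*j^3 - 39*c^3*j^2 - 2*c^2*j^4 - 2*c^2*j^3 + c*j^5 + c*j^4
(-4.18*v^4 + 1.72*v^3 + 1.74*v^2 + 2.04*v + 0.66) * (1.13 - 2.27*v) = 9.4886*v^5 - 8.6278*v^4 - 2.0062*v^3 - 2.6646*v^2 + 0.807*v + 0.7458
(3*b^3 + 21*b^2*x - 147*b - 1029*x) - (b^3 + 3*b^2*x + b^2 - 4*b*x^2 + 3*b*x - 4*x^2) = 2*b^3 + 18*b^2*x - b^2 + 4*b*x^2 - 3*b*x - 147*b + 4*x^2 - 1029*x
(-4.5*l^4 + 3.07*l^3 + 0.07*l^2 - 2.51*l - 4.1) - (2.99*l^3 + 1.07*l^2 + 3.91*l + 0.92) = -4.5*l^4 + 0.0799999999999996*l^3 - 1.0*l^2 - 6.42*l - 5.02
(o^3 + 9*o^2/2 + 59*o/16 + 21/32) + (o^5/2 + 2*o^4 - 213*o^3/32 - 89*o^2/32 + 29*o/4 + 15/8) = o^5/2 + 2*o^4 - 181*o^3/32 + 55*o^2/32 + 175*o/16 + 81/32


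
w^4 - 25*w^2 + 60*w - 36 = (w - 3)*(w - 2)*(w - 1)*(w + 6)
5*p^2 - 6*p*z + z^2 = (-5*p + z)*(-p + z)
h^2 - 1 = (h - 1)*(h + 1)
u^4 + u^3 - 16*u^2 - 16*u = u*(u - 4)*(u + 1)*(u + 4)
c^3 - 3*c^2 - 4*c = c*(c - 4)*(c + 1)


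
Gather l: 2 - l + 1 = 3 - l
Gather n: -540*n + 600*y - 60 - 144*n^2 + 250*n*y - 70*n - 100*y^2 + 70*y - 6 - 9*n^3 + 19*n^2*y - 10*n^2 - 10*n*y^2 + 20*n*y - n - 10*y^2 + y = -9*n^3 + n^2*(19*y - 154) + n*(-10*y^2 + 270*y - 611) - 110*y^2 + 671*y - 66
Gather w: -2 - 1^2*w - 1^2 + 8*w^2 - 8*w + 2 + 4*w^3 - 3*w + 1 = 4*w^3 + 8*w^2 - 12*w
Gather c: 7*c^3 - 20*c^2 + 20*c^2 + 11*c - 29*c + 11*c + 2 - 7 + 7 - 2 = 7*c^3 - 7*c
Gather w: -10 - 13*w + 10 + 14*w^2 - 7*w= 14*w^2 - 20*w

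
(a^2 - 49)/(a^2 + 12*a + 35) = (a - 7)/(a + 5)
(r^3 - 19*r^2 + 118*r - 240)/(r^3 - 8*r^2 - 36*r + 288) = (r - 5)/(r + 6)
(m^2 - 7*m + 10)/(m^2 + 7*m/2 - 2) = 2*(m^2 - 7*m + 10)/(2*m^2 + 7*m - 4)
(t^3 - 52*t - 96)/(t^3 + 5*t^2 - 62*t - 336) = (t + 2)/(t + 7)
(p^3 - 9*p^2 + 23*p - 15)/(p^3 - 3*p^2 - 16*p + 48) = (p^2 - 6*p + 5)/(p^2 - 16)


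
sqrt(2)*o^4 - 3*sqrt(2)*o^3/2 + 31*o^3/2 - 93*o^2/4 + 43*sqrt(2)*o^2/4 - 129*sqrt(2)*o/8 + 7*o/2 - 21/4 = (o - 3/2)*(o + sqrt(2)/2)*(o + 7*sqrt(2))*(sqrt(2)*o + 1/2)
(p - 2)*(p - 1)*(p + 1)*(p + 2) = p^4 - 5*p^2 + 4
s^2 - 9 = (s - 3)*(s + 3)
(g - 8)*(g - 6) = g^2 - 14*g + 48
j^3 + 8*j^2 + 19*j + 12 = (j + 1)*(j + 3)*(j + 4)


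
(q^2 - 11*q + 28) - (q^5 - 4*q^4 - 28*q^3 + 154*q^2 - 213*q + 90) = -q^5 + 4*q^4 + 28*q^3 - 153*q^2 + 202*q - 62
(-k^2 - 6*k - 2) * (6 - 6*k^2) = 6*k^4 + 36*k^3 + 6*k^2 - 36*k - 12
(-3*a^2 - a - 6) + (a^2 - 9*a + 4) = -2*a^2 - 10*a - 2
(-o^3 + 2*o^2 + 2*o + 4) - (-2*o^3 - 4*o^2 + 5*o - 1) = o^3 + 6*o^2 - 3*o + 5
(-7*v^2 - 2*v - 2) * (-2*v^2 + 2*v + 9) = 14*v^4 - 10*v^3 - 63*v^2 - 22*v - 18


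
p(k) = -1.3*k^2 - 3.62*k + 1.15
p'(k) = -2.6*k - 3.62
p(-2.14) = 2.94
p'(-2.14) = 1.94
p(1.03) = -3.96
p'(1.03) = -6.30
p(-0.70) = 3.05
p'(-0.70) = -1.80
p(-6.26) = -27.13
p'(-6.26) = 12.66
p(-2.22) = 2.78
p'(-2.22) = 2.15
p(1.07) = -4.21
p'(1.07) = -6.40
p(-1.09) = 3.55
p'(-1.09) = -0.79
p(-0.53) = 2.70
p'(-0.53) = -2.24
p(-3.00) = 0.31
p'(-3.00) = 4.18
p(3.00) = -21.41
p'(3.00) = -11.42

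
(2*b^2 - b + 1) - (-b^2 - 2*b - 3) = 3*b^2 + b + 4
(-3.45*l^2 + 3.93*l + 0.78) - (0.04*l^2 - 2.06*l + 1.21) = -3.49*l^2 + 5.99*l - 0.43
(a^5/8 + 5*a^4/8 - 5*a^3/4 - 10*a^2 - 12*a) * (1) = a^5/8 + 5*a^4/8 - 5*a^3/4 - 10*a^2 - 12*a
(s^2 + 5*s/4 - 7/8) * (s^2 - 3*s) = s^4 - 7*s^3/4 - 37*s^2/8 + 21*s/8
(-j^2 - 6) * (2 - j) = j^3 - 2*j^2 + 6*j - 12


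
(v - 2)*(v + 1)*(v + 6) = v^3 + 5*v^2 - 8*v - 12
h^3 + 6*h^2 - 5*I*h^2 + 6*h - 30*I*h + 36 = (h + 6)*(h - 6*I)*(h + I)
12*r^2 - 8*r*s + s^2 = (-6*r + s)*(-2*r + s)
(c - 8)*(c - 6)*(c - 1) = c^3 - 15*c^2 + 62*c - 48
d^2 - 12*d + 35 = (d - 7)*(d - 5)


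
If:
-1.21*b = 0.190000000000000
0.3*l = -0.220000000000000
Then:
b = -0.16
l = -0.73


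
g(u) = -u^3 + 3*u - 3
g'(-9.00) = -240.00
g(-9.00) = 699.00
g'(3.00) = -24.00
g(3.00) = -21.00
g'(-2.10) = -10.23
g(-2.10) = -0.04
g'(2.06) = -9.73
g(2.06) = -5.56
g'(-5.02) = -72.60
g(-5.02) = 108.45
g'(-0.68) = 1.61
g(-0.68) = -4.73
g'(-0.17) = 2.91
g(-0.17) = -3.51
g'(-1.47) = -3.48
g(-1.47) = -4.23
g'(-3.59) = -35.66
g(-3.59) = 32.50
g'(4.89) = -68.74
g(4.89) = -105.26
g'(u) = 3 - 3*u^2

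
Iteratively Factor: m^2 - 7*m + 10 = (m - 2)*(m - 5)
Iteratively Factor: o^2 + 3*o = (o)*(o + 3)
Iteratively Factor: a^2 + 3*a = (a)*(a + 3)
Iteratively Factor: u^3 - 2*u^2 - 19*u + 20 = (u + 4)*(u^2 - 6*u + 5) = (u - 5)*(u + 4)*(u - 1)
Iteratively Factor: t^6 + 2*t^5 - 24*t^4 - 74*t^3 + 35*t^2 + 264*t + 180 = (t + 3)*(t^5 - t^4 - 21*t^3 - 11*t^2 + 68*t + 60) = (t + 3)^2*(t^4 - 4*t^3 - 9*t^2 + 16*t + 20) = (t - 5)*(t + 3)^2*(t^3 + t^2 - 4*t - 4) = (t - 5)*(t + 2)*(t + 3)^2*(t^2 - t - 2) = (t - 5)*(t + 1)*(t + 2)*(t + 3)^2*(t - 2)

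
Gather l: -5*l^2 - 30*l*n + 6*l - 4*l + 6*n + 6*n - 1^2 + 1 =-5*l^2 + l*(2 - 30*n) + 12*n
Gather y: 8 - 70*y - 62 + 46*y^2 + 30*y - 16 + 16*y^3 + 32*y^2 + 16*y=16*y^3 + 78*y^2 - 24*y - 70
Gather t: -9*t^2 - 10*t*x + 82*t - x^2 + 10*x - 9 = -9*t^2 + t*(82 - 10*x) - x^2 + 10*x - 9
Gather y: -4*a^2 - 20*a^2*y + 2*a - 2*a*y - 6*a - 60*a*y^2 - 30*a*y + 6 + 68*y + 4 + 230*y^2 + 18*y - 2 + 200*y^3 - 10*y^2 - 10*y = -4*a^2 - 4*a + 200*y^3 + y^2*(220 - 60*a) + y*(-20*a^2 - 32*a + 76) + 8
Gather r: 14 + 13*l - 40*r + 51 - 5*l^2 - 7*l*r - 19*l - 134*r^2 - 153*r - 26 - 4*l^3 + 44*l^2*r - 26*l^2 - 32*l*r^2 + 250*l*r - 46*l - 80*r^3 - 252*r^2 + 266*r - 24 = -4*l^3 - 31*l^2 - 52*l - 80*r^3 + r^2*(-32*l - 386) + r*(44*l^2 + 243*l + 73) + 15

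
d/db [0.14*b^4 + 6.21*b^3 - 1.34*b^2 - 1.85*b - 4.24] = 0.56*b^3 + 18.63*b^2 - 2.68*b - 1.85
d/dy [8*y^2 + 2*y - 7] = 16*y + 2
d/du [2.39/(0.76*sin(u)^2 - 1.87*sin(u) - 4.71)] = (4.4693 - 3.6328*sin(u))*cos(u)/(-0.76*sin(u)^2 + 1.87*sin(u) + 4.71)^2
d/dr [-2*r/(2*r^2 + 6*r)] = (r + 3)^(-2)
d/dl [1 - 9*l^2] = -18*l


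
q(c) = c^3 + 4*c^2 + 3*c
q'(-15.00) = 558.00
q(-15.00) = -2520.00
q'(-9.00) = 174.00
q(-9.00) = -432.00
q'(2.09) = 32.82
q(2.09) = 32.87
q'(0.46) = 7.31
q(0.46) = 2.32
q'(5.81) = 150.75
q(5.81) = 348.58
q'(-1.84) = -1.56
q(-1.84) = 1.79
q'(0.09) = 3.74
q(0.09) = 0.30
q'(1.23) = 17.38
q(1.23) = 11.60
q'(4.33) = 93.89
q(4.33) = 169.17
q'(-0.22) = 1.39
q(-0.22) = -0.48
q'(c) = 3*c^2 + 8*c + 3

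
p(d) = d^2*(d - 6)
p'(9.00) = 135.00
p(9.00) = 243.00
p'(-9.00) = 351.00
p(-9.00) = -1215.00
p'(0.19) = -2.17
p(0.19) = -0.21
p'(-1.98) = 35.52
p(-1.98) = -31.28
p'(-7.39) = 252.52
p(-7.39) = -731.26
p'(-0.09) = 1.10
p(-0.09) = -0.05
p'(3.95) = -0.59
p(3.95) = -31.99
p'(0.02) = -0.24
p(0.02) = -0.00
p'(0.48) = -5.07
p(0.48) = -1.27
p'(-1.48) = 24.33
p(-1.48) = -16.38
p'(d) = d^2 + 2*d*(d - 6)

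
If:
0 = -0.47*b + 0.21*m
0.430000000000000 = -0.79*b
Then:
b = -0.54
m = -1.22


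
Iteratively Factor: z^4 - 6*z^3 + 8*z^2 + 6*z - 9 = (z - 3)*(z^3 - 3*z^2 - z + 3) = (z - 3)*(z - 1)*(z^2 - 2*z - 3) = (z - 3)^2*(z - 1)*(z + 1)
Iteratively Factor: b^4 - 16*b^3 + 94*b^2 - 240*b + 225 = (b - 3)*(b^3 - 13*b^2 + 55*b - 75) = (b - 5)*(b - 3)*(b^2 - 8*b + 15) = (b - 5)^2*(b - 3)*(b - 3)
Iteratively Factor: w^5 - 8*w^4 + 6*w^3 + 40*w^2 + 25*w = (w + 1)*(w^4 - 9*w^3 + 15*w^2 + 25*w) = (w + 1)^2*(w^3 - 10*w^2 + 25*w) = w*(w + 1)^2*(w^2 - 10*w + 25) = w*(w - 5)*(w + 1)^2*(w - 5)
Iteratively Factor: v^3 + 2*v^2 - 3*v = (v)*(v^2 + 2*v - 3) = v*(v - 1)*(v + 3)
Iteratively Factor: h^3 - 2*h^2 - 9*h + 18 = (h + 3)*(h^2 - 5*h + 6) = (h - 3)*(h + 3)*(h - 2)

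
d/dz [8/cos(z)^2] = 16*sin(z)/cos(z)^3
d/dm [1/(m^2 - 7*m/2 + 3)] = 2*(7 - 4*m)/(2*m^2 - 7*m + 6)^2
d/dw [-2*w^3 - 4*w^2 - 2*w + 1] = -6*w^2 - 8*w - 2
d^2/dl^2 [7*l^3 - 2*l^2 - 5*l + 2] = 42*l - 4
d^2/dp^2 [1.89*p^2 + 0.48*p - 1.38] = 3.78000000000000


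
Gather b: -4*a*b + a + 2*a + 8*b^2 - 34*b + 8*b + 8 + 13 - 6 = 3*a + 8*b^2 + b*(-4*a - 26) + 15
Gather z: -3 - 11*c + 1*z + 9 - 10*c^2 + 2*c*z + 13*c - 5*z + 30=-10*c^2 + 2*c + z*(2*c - 4) + 36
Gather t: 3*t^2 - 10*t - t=3*t^2 - 11*t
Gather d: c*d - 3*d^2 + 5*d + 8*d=-3*d^2 + d*(c + 13)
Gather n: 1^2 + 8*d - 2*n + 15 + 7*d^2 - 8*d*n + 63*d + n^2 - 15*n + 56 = 7*d^2 + 71*d + n^2 + n*(-8*d - 17) + 72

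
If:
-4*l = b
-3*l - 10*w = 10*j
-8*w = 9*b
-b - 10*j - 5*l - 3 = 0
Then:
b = -12/47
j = -72/235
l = 3/47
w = 27/94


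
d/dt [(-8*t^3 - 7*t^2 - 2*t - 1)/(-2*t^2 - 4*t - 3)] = 2*(8*t^4 + 32*t^3 + 48*t^2 + 19*t + 1)/(4*t^4 + 16*t^3 + 28*t^2 + 24*t + 9)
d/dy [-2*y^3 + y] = 1 - 6*y^2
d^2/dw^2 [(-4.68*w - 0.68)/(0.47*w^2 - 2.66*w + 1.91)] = (-(0.94*w - 2.66)*(1.88*w - 5.32)*(4.68*w + 0.68) + (13.1976*w - 24.2584)*(0.47*w^2 - 2.66*w + 1.91))/(0.47*w^2 - 2.66*w + 1.91)^3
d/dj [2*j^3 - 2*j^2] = 2*j*(3*j - 2)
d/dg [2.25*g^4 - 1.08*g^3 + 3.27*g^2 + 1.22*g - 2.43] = 9.0*g^3 - 3.24*g^2 + 6.54*g + 1.22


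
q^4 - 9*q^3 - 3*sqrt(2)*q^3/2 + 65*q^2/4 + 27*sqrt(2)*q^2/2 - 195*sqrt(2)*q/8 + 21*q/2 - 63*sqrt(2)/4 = (q - 6)*(q - 7/2)*(q + 1/2)*(q - 3*sqrt(2)/2)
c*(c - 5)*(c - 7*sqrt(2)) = c^3 - 7*sqrt(2)*c^2 - 5*c^2 + 35*sqrt(2)*c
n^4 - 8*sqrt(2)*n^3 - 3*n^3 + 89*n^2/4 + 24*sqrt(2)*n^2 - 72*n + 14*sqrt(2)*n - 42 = (n - 7/2)*(n + 1/2)*(n - 6*sqrt(2))*(n - 2*sqrt(2))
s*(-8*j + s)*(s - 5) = -8*j*s^2 + 40*j*s + s^3 - 5*s^2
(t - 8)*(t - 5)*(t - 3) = t^3 - 16*t^2 + 79*t - 120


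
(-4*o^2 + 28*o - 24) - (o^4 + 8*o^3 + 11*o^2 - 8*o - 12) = -o^4 - 8*o^3 - 15*o^2 + 36*o - 12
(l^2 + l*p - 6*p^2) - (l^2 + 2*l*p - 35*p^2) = -l*p + 29*p^2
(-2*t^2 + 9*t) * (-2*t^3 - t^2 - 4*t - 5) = 4*t^5 - 16*t^4 - t^3 - 26*t^2 - 45*t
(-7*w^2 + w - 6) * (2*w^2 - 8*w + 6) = -14*w^4 + 58*w^3 - 62*w^2 + 54*w - 36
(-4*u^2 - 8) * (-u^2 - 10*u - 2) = 4*u^4 + 40*u^3 + 16*u^2 + 80*u + 16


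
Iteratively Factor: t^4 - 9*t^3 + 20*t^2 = (t)*(t^3 - 9*t^2 + 20*t) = t*(t - 5)*(t^2 - 4*t) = t*(t - 5)*(t - 4)*(t)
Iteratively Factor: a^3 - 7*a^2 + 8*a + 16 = (a + 1)*(a^2 - 8*a + 16) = (a - 4)*(a + 1)*(a - 4)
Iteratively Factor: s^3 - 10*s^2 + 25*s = (s)*(s^2 - 10*s + 25) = s*(s - 5)*(s - 5)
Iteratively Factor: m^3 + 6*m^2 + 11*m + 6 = (m + 3)*(m^2 + 3*m + 2) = (m + 2)*(m + 3)*(m + 1)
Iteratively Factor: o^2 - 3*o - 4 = (o + 1)*(o - 4)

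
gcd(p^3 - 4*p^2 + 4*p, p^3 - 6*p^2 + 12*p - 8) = p^2 - 4*p + 4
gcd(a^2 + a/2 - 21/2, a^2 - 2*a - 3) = a - 3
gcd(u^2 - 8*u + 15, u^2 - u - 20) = u - 5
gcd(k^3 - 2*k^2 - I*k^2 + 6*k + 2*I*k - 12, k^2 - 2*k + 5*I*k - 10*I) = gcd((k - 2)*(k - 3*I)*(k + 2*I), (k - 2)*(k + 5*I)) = k - 2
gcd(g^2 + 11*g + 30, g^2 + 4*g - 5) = g + 5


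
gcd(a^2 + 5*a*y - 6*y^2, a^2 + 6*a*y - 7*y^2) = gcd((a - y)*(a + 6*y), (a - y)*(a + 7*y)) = -a + y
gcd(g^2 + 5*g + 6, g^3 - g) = 1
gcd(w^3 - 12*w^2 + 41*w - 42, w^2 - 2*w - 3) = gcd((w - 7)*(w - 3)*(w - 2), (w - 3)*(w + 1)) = w - 3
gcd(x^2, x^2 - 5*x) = x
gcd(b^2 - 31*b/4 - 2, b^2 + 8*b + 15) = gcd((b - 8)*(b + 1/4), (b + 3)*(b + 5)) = 1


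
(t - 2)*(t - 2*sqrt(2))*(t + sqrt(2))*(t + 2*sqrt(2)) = t^4 - 2*t^3 + sqrt(2)*t^3 - 8*t^2 - 2*sqrt(2)*t^2 - 8*sqrt(2)*t + 16*t + 16*sqrt(2)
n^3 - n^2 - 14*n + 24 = (n - 3)*(n - 2)*(n + 4)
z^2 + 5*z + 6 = (z + 2)*(z + 3)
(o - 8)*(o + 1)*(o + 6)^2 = o^4 + 5*o^3 - 56*o^2 - 348*o - 288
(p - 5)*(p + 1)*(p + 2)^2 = p^4 - 17*p^2 - 36*p - 20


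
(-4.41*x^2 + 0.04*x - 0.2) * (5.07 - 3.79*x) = 16.7139*x^3 - 22.5103*x^2 + 0.9608*x - 1.014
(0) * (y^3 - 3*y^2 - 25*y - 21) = 0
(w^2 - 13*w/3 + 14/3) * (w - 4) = w^3 - 25*w^2/3 + 22*w - 56/3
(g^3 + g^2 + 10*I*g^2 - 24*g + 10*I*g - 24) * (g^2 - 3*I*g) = g^5 + g^4 + 7*I*g^4 + 6*g^3 + 7*I*g^3 + 6*g^2 + 72*I*g^2 + 72*I*g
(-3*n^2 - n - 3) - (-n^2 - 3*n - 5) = -2*n^2 + 2*n + 2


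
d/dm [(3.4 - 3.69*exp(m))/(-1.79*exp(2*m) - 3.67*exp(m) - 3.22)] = (-6.6051*exp(2*m) + 12.172*exp(m) + 24.3598)*exp(m)/(3.2041*exp(4*m) + 13.1386*exp(3*m) + 24.9965*exp(2*m) + 23.6348*exp(m) + 10.3684)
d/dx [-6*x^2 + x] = 1 - 12*x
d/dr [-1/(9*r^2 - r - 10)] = (18*r - 1)/(-9*r^2 + r + 10)^2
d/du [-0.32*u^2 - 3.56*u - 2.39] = -0.64*u - 3.56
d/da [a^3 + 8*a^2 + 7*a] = 3*a^2 + 16*a + 7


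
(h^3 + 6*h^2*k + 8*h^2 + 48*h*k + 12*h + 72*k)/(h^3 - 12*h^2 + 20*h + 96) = (h^2 + 6*h*k + 6*h + 36*k)/(h^2 - 14*h + 48)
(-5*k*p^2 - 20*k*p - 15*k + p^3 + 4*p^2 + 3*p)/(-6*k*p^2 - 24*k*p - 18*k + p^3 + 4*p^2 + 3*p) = (-5*k + p)/(-6*k + p)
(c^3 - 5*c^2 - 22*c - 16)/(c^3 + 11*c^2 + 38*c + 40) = (c^2 - 7*c - 8)/(c^2 + 9*c + 20)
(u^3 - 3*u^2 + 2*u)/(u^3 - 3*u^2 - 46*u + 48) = u*(u - 2)/(u^2 - 2*u - 48)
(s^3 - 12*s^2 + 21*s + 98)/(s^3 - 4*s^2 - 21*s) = (s^2 - 5*s - 14)/(s*(s + 3))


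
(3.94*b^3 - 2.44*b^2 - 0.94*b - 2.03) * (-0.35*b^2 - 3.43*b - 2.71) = -1.379*b^5 - 12.6602*b^4 - 1.9792*b^3 + 10.5471*b^2 + 9.5103*b + 5.5013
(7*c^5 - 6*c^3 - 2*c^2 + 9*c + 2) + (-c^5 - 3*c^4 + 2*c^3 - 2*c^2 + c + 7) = 6*c^5 - 3*c^4 - 4*c^3 - 4*c^2 + 10*c + 9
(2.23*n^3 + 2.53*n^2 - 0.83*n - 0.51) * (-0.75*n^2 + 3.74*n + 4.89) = -1.6725*n^5 + 6.4427*n^4 + 20.9894*n^3 + 9.65*n^2 - 5.9661*n - 2.4939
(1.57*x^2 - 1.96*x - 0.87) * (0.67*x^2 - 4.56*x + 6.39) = 1.0519*x^4 - 8.4724*x^3 + 18.387*x^2 - 8.5572*x - 5.5593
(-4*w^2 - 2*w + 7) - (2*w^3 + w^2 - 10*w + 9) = -2*w^3 - 5*w^2 + 8*w - 2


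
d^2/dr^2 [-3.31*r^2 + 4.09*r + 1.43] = -6.62000000000000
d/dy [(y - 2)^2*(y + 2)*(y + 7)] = 4*y^3 + 15*y^2 - 36*y - 20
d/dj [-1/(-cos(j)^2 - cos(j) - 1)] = (2*cos(j) + 1)*sin(j)/(cos(j)^2 + cos(j) + 1)^2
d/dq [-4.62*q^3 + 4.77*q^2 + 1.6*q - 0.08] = -13.86*q^2 + 9.54*q + 1.6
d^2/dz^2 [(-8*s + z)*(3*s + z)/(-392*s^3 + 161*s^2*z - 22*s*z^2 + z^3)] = 2*(23*s + z)/(2401*s^4 - 1372*s^3*z + 294*s^2*z^2 - 28*s*z^3 + z^4)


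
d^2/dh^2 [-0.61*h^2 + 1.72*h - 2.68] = -1.22000000000000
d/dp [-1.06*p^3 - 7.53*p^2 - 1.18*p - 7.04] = -3.18*p^2 - 15.06*p - 1.18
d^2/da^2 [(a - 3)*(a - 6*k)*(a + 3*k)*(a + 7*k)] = 12*a^2 + 24*a*k - 18*a - 78*k^2 - 24*k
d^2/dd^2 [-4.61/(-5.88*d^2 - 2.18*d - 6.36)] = (-318.775968*d^2 - 118.185648*d + 4.61*(11.76*d + 2.18)*(23.52*d + 4.36) - 344.798496)/(5.88*d^2 + 2.18*d + 6.36)^3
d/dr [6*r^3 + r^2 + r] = 18*r^2 + 2*r + 1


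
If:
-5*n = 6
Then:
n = -6/5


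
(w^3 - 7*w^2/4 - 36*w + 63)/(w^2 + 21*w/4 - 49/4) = (w^2 - 36)/(w + 7)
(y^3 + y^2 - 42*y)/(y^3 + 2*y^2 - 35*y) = (y - 6)/(y - 5)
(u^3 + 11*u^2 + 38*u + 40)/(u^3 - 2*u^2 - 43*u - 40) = (u^2 + 6*u + 8)/(u^2 - 7*u - 8)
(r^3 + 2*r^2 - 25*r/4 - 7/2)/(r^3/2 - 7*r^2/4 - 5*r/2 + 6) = (4*r^3 + 8*r^2 - 25*r - 14)/(2*r^3 - 7*r^2 - 10*r + 24)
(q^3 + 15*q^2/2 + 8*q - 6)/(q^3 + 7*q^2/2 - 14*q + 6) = (q + 2)/(q - 2)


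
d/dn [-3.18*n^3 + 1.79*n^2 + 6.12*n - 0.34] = -9.54*n^2 + 3.58*n + 6.12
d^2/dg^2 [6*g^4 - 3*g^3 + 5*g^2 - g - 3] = 72*g^2 - 18*g + 10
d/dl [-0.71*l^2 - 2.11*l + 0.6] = -1.42*l - 2.11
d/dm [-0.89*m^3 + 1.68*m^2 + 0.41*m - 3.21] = -2.67*m^2 + 3.36*m + 0.41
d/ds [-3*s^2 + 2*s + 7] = 2 - 6*s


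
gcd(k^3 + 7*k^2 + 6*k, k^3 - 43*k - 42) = k^2 + 7*k + 6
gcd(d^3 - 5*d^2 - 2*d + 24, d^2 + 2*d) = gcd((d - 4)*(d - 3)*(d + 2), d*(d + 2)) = d + 2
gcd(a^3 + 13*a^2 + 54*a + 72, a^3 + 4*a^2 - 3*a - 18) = a + 3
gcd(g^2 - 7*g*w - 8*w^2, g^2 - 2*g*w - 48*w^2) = -g + 8*w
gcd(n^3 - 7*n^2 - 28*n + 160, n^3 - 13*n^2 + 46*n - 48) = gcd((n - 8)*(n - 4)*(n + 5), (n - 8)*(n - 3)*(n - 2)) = n - 8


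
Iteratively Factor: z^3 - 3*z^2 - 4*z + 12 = (z - 3)*(z^2 - 4) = (z - 3)*(z + 2)*(z - 2)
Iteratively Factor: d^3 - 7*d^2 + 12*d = (d - 3)*(d^2 - 4*d) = d*(d - 3)*(d - 4)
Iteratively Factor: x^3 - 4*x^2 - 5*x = (x - 5)*(x^2 + x) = x*(x - 5)*(x + 1)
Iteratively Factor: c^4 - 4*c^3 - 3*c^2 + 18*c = (c)*(c^3 - 4*c^2 - 3*c + 18) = c*(c - 3)*(c^2 - c - 6) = c*(c - 3)*(c + 2)*(c - 3)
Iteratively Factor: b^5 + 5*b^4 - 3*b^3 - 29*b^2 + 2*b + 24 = (b + 3)*(b^4 + 2*b^3 - 9*b^2 - 2*b + 8) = (b + 3)*(b + 4)*(b^3 - 2*b^2 - b + 2) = (b - 1)*(b + 3)*(b + 4)*(b^2 - b - 2) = (b - 1)*(b + 1)*(b + 3)*(b + 4)*(b - 2)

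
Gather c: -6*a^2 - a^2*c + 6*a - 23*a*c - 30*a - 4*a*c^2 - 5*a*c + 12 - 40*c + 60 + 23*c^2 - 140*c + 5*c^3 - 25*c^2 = -6*a^2 - 24*a + 5*c^3 + c^2*(-4*a - 2) + c*(-a^2 - 28*a - 180) + 72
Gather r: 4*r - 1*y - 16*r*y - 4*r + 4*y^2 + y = -16*r*y + 4*y^2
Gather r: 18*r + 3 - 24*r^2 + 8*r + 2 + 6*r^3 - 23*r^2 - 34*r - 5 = 6*r^3 - 47*r^2 - 8*r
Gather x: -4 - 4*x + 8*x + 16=4*x + 12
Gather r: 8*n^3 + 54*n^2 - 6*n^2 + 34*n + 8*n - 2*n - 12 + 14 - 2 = 8*n^3 + 48*n^2 + 40*n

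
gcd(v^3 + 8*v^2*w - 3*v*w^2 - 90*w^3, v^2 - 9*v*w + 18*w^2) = v - 3*w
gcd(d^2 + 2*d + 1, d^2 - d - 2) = d + 1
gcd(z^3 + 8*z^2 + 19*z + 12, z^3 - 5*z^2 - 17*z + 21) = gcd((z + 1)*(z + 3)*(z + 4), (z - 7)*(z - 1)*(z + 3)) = z + 3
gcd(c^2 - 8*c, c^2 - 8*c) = c^2 - 8*c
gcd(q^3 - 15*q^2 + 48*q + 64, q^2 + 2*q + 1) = q + 1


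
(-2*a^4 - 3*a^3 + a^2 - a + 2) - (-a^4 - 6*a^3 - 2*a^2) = -a^4 + 3*a^3 + 3*a^2 - a + 2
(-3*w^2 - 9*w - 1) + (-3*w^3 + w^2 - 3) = -3*w^3 - 2*w^2 - 9*w - 4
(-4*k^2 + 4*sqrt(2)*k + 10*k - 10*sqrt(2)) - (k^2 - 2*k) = -5*k^2 + 4*sqrt(2)*k + 12*k - 10*sqrt(2)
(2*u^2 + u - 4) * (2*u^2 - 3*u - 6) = 4*u^4 - 4*u^3 - 23*u^2 + 6*u + 24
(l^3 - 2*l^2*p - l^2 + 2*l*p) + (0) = l^3 - 2*l^2*p - l^2 + 2*l*p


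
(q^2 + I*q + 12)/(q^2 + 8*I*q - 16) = (q - 3*I)/(q + 4*I)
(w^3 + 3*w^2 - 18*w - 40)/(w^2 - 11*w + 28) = (w^2 + 7*w + 10)/(w - 7)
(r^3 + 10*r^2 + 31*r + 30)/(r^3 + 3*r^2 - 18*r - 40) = (r + 3)/(r - 4)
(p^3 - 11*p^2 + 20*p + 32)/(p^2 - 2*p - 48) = (p^2 - 3*p - 4)/(p + 6)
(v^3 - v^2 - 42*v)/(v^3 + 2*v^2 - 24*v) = (v - 7)/(v - 4)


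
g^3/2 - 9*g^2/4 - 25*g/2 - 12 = (g/2 + 1)*(g - 8)*(g + 3/2)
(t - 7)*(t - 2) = t^2 - 9*t + 14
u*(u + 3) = u^2 + 3*u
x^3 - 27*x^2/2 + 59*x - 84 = (x - 6)*(x - 4)*(x - 7/2)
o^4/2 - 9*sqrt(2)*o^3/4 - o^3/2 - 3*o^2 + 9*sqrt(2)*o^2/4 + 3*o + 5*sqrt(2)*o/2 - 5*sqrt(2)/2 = (o/2 + sqrt(2)/2)*(o - 1)*(o - 5*sqrt(2))*(o - sqrt(2)/2)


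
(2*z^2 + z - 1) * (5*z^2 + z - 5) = 10*z^4 + 7*z^3 - 14*z^2 - 6*z + 5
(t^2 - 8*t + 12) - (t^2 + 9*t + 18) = -17*t - 6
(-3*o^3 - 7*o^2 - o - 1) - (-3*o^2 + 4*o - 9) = -3*o^3 - 4*o^2 - 5*o + 8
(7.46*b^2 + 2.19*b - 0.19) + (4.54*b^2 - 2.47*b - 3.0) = 12.0*b^2 - 0.28*b - 3.19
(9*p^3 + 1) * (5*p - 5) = 45*p^4 - 45*p^3 + 5*p - 5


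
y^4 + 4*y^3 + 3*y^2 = y^2*(y + 1)*(y + 3)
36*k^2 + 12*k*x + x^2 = (6*k + x)^2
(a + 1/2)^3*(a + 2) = a^4 + 7*a^3/2 + 15*a^2/4 + 13*a/8 + 1/4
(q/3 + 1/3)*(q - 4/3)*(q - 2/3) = q^3/3 - q^2/3 - 10*q/27 + 8/27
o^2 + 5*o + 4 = (o + 1)*(o + 4)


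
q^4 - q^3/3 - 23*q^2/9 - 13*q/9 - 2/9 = (q - 2)*(q + 1/3)^2*(q + 1)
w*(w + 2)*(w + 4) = w^3 + 6*w^2 + 8*w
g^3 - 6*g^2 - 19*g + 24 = (g - 8)*(g - 1)*(g + 3)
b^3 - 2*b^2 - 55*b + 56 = (b - 8)*(b - 1)*(b + 7)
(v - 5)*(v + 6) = v^2 + v - 30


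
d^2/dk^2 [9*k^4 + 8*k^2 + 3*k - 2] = 108*k^2 + 16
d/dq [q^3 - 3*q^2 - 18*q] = 3*q^2 - 6*q - 18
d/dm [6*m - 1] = 6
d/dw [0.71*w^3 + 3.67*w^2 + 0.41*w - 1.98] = 2.13*w^2 + 7.34*w + 0.41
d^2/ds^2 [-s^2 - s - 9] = -2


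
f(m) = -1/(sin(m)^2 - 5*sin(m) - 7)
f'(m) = -(-2*sin(m)*cos(m) + 5*cos(m))/(sin(m)^2 - 5*sin(m) - 7)^2 = (2*sin(m) - 5)*cos(m)/(5*sin(m) + cos(m)^2 + 6)^2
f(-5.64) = 0.10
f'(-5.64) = -0.03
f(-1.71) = 0.94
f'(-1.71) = 0.85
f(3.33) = 0.17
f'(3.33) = 0.15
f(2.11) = 0.09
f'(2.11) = 0.02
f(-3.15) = 0.14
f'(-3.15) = 0.10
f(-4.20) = 0.09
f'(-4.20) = 0.01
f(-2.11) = 0.51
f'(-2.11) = 0.89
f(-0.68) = 0.29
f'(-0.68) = -0.41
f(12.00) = 0.25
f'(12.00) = -0.32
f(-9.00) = 0.21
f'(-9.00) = 0.23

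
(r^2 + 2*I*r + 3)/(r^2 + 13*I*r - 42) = (r^2 + 2*I*r + 3)/(r^2 + 13*I*r - 42)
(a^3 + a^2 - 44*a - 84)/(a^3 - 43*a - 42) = (a + 2)/(a + 1)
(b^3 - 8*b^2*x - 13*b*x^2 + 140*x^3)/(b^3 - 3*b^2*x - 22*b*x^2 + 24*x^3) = (b^2 - 12*b*x + 35*x^2)/(b^2 - 7*b*x + 6*x^2)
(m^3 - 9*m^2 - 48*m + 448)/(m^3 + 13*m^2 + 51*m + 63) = (m^2 - 16*m + 64)/(m^2 + 6*m + 9)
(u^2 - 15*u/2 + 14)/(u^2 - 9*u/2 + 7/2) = (u - 4)/(u - 1)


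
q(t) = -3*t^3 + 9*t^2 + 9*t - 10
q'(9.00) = -558.00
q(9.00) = -1387.00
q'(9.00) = -558.00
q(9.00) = -1387.00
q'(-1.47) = -36.91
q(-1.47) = 5.75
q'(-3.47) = -161.83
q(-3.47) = 192.48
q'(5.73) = -183.36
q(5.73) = -227.33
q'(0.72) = 17.29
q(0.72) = 0.03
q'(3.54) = -40.06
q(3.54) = 1.56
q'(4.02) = -64.08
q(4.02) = -23.27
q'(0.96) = 17.99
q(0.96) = 4.28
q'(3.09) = -21.31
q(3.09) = 15.23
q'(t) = -9*t^2 + 18*t + 9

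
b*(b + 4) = b^2 + 4*b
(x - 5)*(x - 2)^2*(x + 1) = x^4 - 8*x^3 + 15*x^2 + 4*x - 20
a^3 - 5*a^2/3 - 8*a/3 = a*(a - 8/3)*(a + 1)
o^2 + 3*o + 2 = (o + 1)*(o + 2)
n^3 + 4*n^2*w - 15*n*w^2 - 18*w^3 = (n - 3*w)*(n + w)*(n + 6*w)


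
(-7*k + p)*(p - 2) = -7*k*p + 14*k + p^2 - 2*p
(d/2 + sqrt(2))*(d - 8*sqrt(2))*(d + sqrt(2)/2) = d^3/2 - 11*sqrt(2)*d^2/4 - 19*d - 8*sqrt(2)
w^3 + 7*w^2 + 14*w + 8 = (w + 1)*(w + 2)*(w + 4)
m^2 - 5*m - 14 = (m - 7)*(m + 2)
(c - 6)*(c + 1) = c^2 - 5*c - 6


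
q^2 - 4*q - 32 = (q - 8)*(q + 4)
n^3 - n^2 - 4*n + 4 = (n - 2)*(n - 1)*(n + 2)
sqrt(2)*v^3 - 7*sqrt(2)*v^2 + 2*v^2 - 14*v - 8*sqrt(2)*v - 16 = (v - 8)*(v + sqrt(2))*(sqrt(2)*v + sqrt(2))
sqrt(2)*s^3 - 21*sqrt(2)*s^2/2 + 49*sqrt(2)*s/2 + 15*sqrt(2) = (s - 6)*(s - 5)*(sqrt(2)*s + sqrt(2)/2)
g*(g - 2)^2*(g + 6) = g^4 + 2*g^3 - 20*g^2 + 24*g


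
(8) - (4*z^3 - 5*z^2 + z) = -4*z^3 + 5*z^2 - z + 8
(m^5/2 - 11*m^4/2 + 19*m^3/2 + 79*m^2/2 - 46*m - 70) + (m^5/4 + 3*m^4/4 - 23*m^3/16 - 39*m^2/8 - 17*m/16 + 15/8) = 3*m^5/4 - 19*m^4/4 + 129*m^3/16 + 277*m^2/8 - 753*m/16 - 545/8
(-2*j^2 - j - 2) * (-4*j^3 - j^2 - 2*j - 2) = 8*j^5 + 6*j^4 + 13*j^3 + 8*j^2 + 6*j + 4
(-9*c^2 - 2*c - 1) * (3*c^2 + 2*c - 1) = -27*c^4 - 24*c^3 + 2*c^2 + 1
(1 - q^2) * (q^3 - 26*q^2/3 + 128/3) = -q^5 + 26*q^4/3 + q^3 - 154*q^2/3 + 128/3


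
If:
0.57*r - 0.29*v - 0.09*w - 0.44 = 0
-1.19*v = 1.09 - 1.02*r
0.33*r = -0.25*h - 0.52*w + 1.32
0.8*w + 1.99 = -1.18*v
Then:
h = 7.86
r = 0.17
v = -0.77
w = -1.35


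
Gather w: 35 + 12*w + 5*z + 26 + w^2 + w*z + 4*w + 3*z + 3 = w^2 + w*(z + 16) + 8*z + 64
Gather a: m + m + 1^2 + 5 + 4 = 2*m + 10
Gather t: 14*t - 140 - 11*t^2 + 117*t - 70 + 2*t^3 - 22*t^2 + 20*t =2*t^3 - 33*t^2 + 151*t - 210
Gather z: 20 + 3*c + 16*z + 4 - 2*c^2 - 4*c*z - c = -2*c^2 + 2*c + z*(16 - 4*c) + 24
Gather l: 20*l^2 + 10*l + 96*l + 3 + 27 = 20*l^2 + 106*l + 30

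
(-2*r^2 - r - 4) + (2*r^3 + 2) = 2*r^3 - 2*r^2 - r - 2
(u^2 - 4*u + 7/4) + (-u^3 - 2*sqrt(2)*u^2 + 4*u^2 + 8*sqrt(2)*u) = -u^3 - 2*sqrt(2)*u^2 + 5*u^2 - 4*u + 8*sqrt(2)*u + 7/4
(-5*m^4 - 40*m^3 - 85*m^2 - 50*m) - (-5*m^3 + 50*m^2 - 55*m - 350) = -5*m^4 - 35*m^3 - 135*m^2 + 5*m + 350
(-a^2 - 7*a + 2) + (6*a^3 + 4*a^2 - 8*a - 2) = 6*a^3 + 3*a^2 - 15*a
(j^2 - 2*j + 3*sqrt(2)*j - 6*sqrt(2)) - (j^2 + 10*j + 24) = -12*j + 3*sqrt(2)*j - 24 - 6*sqrt(2)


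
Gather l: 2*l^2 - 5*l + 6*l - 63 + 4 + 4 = 2*l^2 + l - 55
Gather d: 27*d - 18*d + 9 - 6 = 9*d + 3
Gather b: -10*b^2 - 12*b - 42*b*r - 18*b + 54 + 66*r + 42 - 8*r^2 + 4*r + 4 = -10*b^2 + b*(-42*r - 30) - 8*r^2 + 70*r + 100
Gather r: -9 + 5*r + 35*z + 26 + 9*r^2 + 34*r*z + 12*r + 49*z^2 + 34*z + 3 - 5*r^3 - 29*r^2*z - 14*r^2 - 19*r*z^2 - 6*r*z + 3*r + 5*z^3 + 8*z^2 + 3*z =-5*r^3 + r^2*(-29*z - 5) + r*(-19*z^2 + 28*z + 20) + 5*z^3 + 57*z^2 + 72*z + 20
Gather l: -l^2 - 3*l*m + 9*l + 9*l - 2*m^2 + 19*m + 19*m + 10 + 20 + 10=-l^2 + l*(18 - 3*m) - 2*m^2 + 38*m + 40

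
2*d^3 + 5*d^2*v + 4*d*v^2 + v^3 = (d + v)^2*(2*d + v)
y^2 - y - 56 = (y - 8)*(y + 7)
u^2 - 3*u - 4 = (u - 4)*(u + 1)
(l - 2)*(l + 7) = l^2 + 5*l - 14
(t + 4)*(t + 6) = t^2 + 10*t + 24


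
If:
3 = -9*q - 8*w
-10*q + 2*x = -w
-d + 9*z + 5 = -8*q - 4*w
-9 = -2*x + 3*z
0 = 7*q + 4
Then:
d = -2433/56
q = -4/7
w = 15/56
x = -335/112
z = -839/168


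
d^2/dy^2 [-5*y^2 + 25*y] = -10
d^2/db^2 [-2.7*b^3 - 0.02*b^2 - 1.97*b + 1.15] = -16.2*b - 0.04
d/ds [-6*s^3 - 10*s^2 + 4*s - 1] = -18*s^2 - 20*s + 4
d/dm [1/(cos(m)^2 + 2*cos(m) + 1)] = 2*sin(m)/(cos(m) + 1)^3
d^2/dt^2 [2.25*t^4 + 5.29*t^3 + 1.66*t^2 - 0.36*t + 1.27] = 27.0*t^2 + 31.74*t + 3.32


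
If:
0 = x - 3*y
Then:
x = 3*y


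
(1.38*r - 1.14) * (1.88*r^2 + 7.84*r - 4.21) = 2.5944*r^3 + 8.676*r^2 - 14.7474*r + 4.7994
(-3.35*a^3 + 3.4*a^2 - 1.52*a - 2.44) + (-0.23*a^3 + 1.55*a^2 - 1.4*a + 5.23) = -3.58*a^3 + 4.95*a^2 - 2.92*a + 2.79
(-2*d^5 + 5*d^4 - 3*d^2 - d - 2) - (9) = -2*d^5 + 5*d^4 - 3*d^2 - d - 11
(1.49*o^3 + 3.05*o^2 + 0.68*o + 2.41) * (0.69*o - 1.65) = 1.0281*o^4 - 0.354*o^3 - 4.5633*o^2 + 0.5409*o - 3.9765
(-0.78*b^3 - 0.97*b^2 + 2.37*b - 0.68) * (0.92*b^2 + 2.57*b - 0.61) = -0.7176*b^5 - 2.897*b^4 + 0.1633*b^3 + 6.057*b^2 - 3.1933*b + 0.4148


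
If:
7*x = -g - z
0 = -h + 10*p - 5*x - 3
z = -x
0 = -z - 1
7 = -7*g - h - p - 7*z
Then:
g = -6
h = 412/11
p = 50/11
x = 1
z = -1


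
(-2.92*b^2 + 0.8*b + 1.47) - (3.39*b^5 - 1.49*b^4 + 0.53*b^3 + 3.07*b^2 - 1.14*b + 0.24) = -3.39*b^5 + 1.49*b^4 - 0.53*b^3 - 5.99*b^2 + 1.94*b + 1.23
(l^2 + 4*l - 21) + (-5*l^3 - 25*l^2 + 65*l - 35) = -5*l^3 - 24*l^2 + 69*l - 56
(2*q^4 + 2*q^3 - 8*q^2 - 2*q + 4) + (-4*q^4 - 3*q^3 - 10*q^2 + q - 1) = -2*q^4 - q^3 - 18*q^2 - q + 3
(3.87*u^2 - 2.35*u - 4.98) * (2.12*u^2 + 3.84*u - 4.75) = 8.2044*u^4 + 9.8788*u^3 - 37.9641*u^2 - 7.9607*u + 23.655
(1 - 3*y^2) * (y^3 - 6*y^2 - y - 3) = -3*y^5 + 18*y^4 + 4*y^3 + 3*y^2 - y - 3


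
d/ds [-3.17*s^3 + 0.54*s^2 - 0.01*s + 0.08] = -9.51*s^2 + 1.08*s - 0.01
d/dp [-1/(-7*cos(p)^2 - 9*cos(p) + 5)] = (14*cos(p) + 9)*sin(p)/(7*cos(p)^2 + 9*cos(p) - 5)^2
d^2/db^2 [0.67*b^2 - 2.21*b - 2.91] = 1.34000000000000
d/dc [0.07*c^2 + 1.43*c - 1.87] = 0.14*c + 1.43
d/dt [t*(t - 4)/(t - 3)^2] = 2*(6 - t)/(t^3 - 9*t^2 + 27*t - 27)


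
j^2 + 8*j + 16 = (j + 4)^2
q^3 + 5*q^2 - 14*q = q*(q - 2)*(q + 7)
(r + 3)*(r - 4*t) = r^2 - 4*r*t + 3*r - 12*t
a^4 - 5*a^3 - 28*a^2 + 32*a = a*(a - 8)*(a - 1)*(a + 4)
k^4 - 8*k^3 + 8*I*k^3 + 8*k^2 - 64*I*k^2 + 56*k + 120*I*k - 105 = (k - 5)*(k - 3)*(k + I)*(k + 7*I)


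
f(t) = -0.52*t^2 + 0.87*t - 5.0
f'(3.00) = -2.25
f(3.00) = -7.07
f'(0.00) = 0.87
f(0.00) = -5.00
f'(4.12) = -3.41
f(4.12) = -10.24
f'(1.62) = -0.81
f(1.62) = -4.96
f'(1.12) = -0.29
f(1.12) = -4.68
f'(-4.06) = 5.09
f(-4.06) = -17.10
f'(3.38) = -2.65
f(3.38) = -8.00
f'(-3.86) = 4.88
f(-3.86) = -16.11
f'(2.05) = -1.26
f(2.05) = -5.40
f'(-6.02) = 7.13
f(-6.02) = -29.08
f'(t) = 0.87 - 1.04*t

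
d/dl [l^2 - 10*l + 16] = 2*l - 10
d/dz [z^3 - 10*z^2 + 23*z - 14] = 3*z^2 - 20*z + 23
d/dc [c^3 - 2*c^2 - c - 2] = 3*c^2 - 4*c - 1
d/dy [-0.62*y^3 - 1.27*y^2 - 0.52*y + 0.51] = -1.86*y^2 - 2.54*y - 0.52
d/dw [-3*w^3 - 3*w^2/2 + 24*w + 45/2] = -9*w^2 - 3*w + 24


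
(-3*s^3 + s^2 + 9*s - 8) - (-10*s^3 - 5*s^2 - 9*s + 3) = 7*s^3 + 6*s^2 + 18*s - 11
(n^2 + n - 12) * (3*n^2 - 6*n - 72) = 3*n^4 - 3*n^3 - 114*n^2 + 864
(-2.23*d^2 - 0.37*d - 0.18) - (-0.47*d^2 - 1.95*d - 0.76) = -1.76*d^2 + 1.58*d + 0.58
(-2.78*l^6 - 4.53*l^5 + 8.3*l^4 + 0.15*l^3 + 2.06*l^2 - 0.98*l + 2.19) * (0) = 0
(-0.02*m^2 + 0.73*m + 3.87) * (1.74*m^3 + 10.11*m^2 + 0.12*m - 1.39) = -0.0348*m^5 + 1.068*m^4 + 14.1117*m^3 + 39.2411*m^2 - 0.5503*m - 5.3793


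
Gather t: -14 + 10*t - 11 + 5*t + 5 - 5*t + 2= 10*t - 18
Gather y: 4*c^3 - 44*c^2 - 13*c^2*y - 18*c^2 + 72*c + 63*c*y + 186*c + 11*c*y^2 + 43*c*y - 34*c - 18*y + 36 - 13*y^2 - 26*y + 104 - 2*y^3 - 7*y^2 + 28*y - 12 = 4*c^3 - 62*c^2 + 224*c - 2*y^3 + y^2*(11*c - 20) + y*(-13*c^2 + 106*c - 16) + 128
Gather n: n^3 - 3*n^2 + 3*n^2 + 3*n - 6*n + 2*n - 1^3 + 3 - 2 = n^3 - n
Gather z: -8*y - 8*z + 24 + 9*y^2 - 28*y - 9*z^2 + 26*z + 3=9*y^2 - 36*y - 9*z^2 + 18*z + 27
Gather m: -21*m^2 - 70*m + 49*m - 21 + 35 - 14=-21*m^2 - 21*m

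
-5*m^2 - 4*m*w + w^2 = (-5*m + w)*(m + w)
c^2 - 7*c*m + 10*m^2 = (c - 5*m)*(c - 2*m)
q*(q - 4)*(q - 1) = q^3 - 5*q^2 + 4*q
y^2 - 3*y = y*(y - 3)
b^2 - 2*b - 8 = (b - 4)*(b + 2)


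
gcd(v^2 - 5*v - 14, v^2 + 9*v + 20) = 1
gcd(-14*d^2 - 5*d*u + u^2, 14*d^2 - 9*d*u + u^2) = -7*d + u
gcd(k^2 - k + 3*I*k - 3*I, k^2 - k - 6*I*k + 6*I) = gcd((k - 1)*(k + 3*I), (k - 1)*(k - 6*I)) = k - 1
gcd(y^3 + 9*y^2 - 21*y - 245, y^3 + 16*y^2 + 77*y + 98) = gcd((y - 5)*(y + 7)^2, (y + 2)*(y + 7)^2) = y^2 + 14*y + 49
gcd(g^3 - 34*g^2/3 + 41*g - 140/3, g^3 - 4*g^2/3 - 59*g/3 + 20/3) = g - 5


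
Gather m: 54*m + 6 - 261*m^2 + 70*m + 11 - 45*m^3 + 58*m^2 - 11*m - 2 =-45*m^3 - 203*m^2 + 113*m + 15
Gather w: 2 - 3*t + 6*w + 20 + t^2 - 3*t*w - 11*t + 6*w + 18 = t^2 - 14*t + w*(12 - 3*t) + 40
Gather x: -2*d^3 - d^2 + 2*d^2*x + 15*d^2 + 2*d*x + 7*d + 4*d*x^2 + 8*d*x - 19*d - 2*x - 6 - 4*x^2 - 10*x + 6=-2*d^3 + 14*d^2 - 12*d + x^2*(4*d - 4) + x*(2*d^2 + 10*d - 12)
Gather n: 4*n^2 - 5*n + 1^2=4*n^2 - 5*n + 1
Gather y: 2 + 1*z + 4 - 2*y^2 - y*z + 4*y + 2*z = -2*y^2 + y*(4 - z) + 3*z + 6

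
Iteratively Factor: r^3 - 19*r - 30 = (r + 2)*(r^2 - 2*r - 15) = (r - 5)*(r + 2)*(r + 3)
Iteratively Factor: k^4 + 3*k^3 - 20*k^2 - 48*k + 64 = (k - 4)*(k^3 + 7*k^2 + 8*k - 16) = (k - 4)*(k + 4)*(k^2 + 3*k - 4) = (k - 4)*(k + 4)^2*(k - 1)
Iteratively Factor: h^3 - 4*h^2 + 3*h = (h)*(h^2 - 4*h + 3) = h*(h - 3)*(h - 1)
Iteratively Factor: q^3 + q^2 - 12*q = (q + 4)*(q^2 - 3*q) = q*(q + 4)*(q - 3)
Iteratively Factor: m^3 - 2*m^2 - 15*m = (m + 3)*(m^2 - 5*m) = m*(m + 3)*(m - 5)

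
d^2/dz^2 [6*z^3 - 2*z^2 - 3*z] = 36*z - 4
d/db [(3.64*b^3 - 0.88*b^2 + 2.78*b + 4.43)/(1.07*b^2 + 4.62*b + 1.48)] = (3.8948*b^4 + 33.6336*b^3 + 9.1214*b^2 - 12.085*b - 16.3522)/(1.1449*b^4 + 9.8868*b^3 + 24.5116*b^2 + 13.6752*b + 2.1904)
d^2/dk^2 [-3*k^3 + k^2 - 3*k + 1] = 2 - 18*k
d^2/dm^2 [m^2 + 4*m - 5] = 2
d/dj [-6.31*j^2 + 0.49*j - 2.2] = 0.49 - 12.62*j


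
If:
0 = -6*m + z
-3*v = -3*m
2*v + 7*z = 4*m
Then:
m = 0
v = 0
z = 0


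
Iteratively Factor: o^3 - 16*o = (o)*(o^2 - 16) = o*(o - 4)*(o + 4)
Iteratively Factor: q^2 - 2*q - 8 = (q - 4)*(q + 2)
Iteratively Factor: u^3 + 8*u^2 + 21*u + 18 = (u + 2)*(u^2 + 6*u + 9) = (u + 2)*(u + 3)*(u + 3)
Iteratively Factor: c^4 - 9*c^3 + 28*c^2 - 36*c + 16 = (c - 4)*(c^3 - 5*c^2 + 8*c - 4) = (c - 4)*(c - 1)*(c^2 - 4*c + 4) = (c - 4)*(c - 2)*(c - 1)*(c - 2)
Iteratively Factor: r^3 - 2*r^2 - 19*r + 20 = (r + 4)*(r^2 - 6*r + 5) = (r - 1)*(r + 4)*(r - 5)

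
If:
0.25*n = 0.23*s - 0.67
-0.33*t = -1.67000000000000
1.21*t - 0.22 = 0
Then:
No Solution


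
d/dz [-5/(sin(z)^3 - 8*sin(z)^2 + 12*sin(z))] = 5*(3*cos(z) - 16/tan(z) + 12*cos(z)/sin(z)^2)/((sin(z) - 6)^2*(sin(z) - 2)^2)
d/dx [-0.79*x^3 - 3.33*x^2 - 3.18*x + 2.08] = -2.37*x^2 - 6.66*x - 3.18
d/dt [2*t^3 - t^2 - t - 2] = 6*t^2 - 2*t - 1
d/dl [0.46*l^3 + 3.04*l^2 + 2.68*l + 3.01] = 1.38*l^2 + 6.08*l + 2.68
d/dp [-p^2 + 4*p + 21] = 4 - 2*p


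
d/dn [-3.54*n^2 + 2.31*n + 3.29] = 2.31 - 7.08*n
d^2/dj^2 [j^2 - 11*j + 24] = 2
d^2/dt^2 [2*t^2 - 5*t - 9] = 4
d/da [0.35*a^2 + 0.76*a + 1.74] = 0.7*a + 0.76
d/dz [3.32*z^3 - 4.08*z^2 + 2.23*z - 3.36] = 9.96*z^2 - 8.16*z + 2.23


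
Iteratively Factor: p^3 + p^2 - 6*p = (p + 3)*(p^2 - 2*p) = (p - 2)*(p + 3)*(p)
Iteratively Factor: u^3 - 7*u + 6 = (u + 3)*(u^2 - 3*u + 2) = (u - 1)*(u + 3)*(u - 2)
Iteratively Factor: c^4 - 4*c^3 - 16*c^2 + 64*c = (c)*(c^3 - 4*c^2 - 16*c + 64) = c*(c - 4)*(c^2 - 16) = c*(c - 4)^2*(c + 4)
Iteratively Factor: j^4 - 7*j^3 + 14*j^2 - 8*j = (j - 2)*(j^3 - 5*j^2 + 4*j) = j*(j - 2)*(j^2 - 5*j + 4) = j*(j - 4)*(j - 2)*(j - 1)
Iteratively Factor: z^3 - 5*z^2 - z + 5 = (z + 1)*(z^2 - 6*z + 5) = (z - 5)*(z + 1)*(z - 1)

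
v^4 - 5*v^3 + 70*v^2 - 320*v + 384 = (v - 3)*(v - 2)*(v - 8*I)*(v + 8*I)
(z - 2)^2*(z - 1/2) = z^3 - 9*z^2/2 + 6*z - 2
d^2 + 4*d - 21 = (d - 3)*(d + 7)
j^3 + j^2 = j^2*(j + 1)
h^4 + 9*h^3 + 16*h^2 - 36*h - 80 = (h - 2)*(h + 2)*(h + 4)*(h + 5)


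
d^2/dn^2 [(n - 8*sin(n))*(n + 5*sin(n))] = 3*n*sin(n) + 160*sin(n)^2 - 6*cos(n) - 78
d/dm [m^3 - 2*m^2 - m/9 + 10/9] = 3*m^2 - 4*m - 1/9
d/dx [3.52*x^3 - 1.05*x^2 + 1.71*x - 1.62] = 10.56*x^2 - 2.1*x + 1.71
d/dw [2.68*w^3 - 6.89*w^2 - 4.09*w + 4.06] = 8.04*w^2 - 13.78*w - 4.09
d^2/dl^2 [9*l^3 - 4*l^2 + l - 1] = 54*l - 8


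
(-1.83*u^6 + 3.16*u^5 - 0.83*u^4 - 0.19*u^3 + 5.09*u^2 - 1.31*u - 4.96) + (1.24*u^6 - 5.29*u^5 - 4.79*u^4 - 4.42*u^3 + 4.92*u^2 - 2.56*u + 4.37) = -0.59*u^6 - 2.13*u^5 - 5.62*u^4 - 4.61*u^3 + 10.01*u^2 - 3.87*u - 0.59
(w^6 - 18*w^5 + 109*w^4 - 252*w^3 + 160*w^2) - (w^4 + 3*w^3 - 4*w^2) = w^6 - 18*w^5 + 108*w^4 - 255*w^3 + 164*w^2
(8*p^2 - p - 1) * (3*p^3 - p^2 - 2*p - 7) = 24*p^5 - 11*p^4 - 18*p^3 - 53*p^2 + 9*p + 7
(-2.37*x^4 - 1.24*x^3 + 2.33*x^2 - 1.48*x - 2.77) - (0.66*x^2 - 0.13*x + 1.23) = -2.37*x^4 - 1.24*x^3 + 1.67*x^2 - 1.35*x - 4.0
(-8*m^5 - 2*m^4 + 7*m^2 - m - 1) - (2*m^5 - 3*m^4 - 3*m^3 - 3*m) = -10*m^5 + m^4 + 3*m^3 + 7*m^2 + 2*m - 1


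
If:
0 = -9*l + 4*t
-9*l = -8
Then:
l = 8/9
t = 2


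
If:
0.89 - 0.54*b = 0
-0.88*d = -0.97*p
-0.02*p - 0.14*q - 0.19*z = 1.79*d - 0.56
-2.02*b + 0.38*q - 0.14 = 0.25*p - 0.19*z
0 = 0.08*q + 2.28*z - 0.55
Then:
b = 1.65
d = -0.38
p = -0.34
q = 8.94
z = -0.07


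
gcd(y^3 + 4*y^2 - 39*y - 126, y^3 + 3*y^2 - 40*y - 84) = y^2 + y - 42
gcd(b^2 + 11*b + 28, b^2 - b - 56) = b + 7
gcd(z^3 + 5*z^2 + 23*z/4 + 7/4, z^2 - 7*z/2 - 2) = z + 1/2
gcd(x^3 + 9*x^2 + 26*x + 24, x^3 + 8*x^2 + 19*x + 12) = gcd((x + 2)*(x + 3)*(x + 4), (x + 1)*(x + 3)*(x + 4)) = x^2 + 7*x + 12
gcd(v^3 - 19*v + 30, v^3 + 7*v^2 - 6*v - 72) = v - 3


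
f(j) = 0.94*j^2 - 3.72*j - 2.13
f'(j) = 1.88*j - 3.72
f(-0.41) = -0.45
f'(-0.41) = -4.49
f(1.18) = -5.21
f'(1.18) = -1.50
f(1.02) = -4.95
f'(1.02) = -1.80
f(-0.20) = -1.35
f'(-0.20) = -4.10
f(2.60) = -5.45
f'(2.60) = 1.17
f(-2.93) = 16.84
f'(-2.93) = -9.23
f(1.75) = -5.76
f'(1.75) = -0.43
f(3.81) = -2.66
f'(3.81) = 3.44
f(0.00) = -2.13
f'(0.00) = -3.72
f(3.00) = -4.83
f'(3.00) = 1.92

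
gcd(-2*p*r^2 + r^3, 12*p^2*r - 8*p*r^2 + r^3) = 2*p*r - r^2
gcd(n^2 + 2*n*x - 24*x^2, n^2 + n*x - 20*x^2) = -n + 4*x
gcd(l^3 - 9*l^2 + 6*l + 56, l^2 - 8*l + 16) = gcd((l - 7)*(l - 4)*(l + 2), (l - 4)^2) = l - 4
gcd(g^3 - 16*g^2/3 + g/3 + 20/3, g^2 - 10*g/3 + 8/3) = g - 4/3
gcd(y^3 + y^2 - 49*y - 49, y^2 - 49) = y^2 - 49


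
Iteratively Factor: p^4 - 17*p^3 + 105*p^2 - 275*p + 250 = (p - 5)*(p^3 - 12*p^2 + 45*p - 50) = (p - 5)*(p - 2)*(p^2 - 10*p + 25) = (p - 5)^2*(p - 2)*(p - 5)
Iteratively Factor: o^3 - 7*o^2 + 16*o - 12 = (o - 3)*(o^2 - 4*o + 4) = (o - 3)*(o - 2)*(o - 2)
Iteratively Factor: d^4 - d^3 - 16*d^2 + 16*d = (d + 4)*(d^3 - 5*d^2 + 4*d) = (d - 4)*(d + 4)*(d^2 - d) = d*(d - 4)*(d + 4)*(d - 1)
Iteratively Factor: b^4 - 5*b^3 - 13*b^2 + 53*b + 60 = (b + 3)*(b^3 - 8*b^2 + 11*b + 20) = (b - 4)*(b + 3)*(b^2 - 4*b - 5) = (b - 4)*(b + 1)*(b + 3)*(b - 5)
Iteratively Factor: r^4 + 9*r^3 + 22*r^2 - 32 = (r + 4)*(r^3 + 5*r^2 + 2*r - 8) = (r + 2)*(r + 4)*(r^2 + 3*r - 4) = (r - 1)*(r + 2)*(r + 4)*(r + 4)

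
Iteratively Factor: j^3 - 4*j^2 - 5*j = (j - 5)*(j^2 + j) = j*(j - 5)*(j + 1)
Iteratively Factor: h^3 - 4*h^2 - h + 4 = (h + 1)*(h^2 - 5*h + 4) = (h - 4)*(h + 1)*(h - 1)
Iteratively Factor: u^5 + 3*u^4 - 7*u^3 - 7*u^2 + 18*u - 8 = (u + 2)*(u^4 + u^3 - 9*u^2 + 11*u - 4) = (u + 2)*(u + 4)*(u^3 - 3*u^2 + 3*u - 1) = (u - 1)*(u + 2)*(u + 4)*(u^2 - 2*u + 1) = (u - 1)^2*(u + 2)*(u + 4)*(u - 1)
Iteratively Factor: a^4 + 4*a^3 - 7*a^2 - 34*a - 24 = (a + 1)*(a^3 + 3*a^2 - 10*a - 24) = (a + 1)*(a + 2)*(a^2 + a - 12) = (a - 3)*(a + 1)*(a + 2)*(a + 4)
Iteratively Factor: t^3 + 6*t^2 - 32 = (t - 2)*(t^2 + 8*t + 16) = (t - 2)*(t + 4)*(t + 4)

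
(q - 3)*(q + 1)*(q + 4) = q^3 + 2*q^2 - 11*q - 12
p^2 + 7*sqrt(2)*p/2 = p*(p + 7*sqrt(2)/2)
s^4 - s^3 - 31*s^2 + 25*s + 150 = (s - 5)*(s - 3)*(s + 2)*(s + 5)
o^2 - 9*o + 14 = (o - 7)*(o - 2)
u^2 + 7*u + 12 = (u + 3)*(u + 4)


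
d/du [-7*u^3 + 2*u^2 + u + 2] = -21*u^2 + 4*u + 1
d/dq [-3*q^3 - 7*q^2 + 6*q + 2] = -9*q^2 - 14*q + 6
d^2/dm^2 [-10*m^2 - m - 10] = -20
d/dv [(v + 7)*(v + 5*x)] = 2*v + 5*x + 7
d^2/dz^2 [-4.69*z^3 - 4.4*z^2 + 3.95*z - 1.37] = -28.14*z - 8.8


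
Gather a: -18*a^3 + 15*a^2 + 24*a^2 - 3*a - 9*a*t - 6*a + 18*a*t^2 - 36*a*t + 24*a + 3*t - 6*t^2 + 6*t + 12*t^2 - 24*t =-18*a^3 + 39*a^2 + a*(18*t^2 - 45*t + 15) + 6*t^2 - 15*t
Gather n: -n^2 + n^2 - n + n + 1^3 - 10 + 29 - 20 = 0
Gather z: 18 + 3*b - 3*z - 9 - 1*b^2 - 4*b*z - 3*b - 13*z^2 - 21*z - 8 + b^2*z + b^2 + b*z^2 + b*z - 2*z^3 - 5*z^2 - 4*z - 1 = -2*z^3 + z^2*(b - 18) + z*(b^2 - 3*b - 28)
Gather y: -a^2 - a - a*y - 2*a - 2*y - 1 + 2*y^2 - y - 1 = -a^2 - 3*a + 2*y^2 + y*(-a - 3) - 2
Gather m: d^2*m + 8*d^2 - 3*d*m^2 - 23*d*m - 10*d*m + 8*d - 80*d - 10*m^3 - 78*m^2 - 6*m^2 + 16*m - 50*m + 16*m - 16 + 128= 8*d^2 - 72*d - 10*m^3 + m^2*(-3*d - 84) + m*(d^2 - 33*d - 18) + 112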